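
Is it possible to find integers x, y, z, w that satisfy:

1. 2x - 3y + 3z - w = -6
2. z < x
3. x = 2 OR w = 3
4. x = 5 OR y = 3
Yes

Take x = 2, y = 3, z = 1, w = 4. Substituting into each constraint:
  (1) 2(2) - 3(3) + 3(1) + (-4) = -6 ✓
  (2) 1 < 2 ✓
  (3) x = 2, target 2 ✓ (first branch holds)
  (4) y = 3, target 3 ✓ (second branch holds)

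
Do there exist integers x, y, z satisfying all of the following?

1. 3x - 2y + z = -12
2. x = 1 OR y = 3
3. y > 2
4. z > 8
Yes

Take x = 1, y = 12, z = 9. Substituting into each constraint:
  (1) 3(1) - 2(12) + 9 = -12 ✓
  (2) x = 1, target 1 ✓ (first branch holds)
  (3) 12 > 2 ✓
  (4) 9 > 8 ✓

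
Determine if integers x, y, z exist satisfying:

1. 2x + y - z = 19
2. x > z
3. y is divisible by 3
Yes

Take x = 18, y = 0, z = 17. Substituting into each constraint:
  (1) 2(18) + 0 + (-17) = 19 ✓
  (2) 18 > 17 ✓
  (3) 0 = 3 × 0, remainder 0 ✓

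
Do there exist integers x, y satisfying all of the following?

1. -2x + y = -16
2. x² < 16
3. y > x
No

The full constraint system is jointly infeasible over the integers. Each constraint and what it forces:

  - -2x + y = -16: is a linear equation tying the variables together
  - x² < 16: restricts x to |x| ≤ 3
  - y > x: bounds one variable relative to another variable

Propagating the comparison: y > x and x ≥ -3 give y ≥ -2. Range argument: with x ∈ [-3, 3], y ∈ [-2, ∞], the left side of the equation is at least -8, but the right side is -16 < -8. No integer solution exists.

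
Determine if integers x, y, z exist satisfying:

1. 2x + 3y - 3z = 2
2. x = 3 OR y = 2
Yes

Take x = 4, y = 2, z = 4. Substituting into each constraint:
  (1) 2(4) + 3(2) - 3(4) = 2 ✓
  (2) y = 2, target 2 ✓ (second branch holds)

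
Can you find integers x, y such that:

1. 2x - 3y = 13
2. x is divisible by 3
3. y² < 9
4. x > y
No

A contradictory subset is {2x - 3y = 13, x is divisible by 3}. No integer assignment can satisfy these jointly:

  - 2x - 3y = 13: is a linear equation tying the variables together
  - x is divisible by 3: restricts x to multiples of 3

Modular obstruction: writing x = 3x', every remaining term of the linear equation is divisible by 3, so the left side is ≡ 0 (mod 3); but the right side 13 ≡ 1 (mod 3). No integers can satisfy it.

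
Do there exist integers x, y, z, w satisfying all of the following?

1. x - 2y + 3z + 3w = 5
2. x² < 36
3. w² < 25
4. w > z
Yes

Take x = 0, y = -4, z = -1, w = 0. Substituting into each constraint:
  (1) 0 - 2(-4) + 3(-1) + 3(0) = 5 ✓
  (2) x² = (0)² = 0, and 0 < 36 ✓
  (3) w² = (0)² = 0, and 0 < 25 ✓
  (4) 0 > -1 ✓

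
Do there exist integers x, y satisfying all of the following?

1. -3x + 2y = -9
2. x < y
Yes

Take x = 11, y = 12. Substituting into each constraint:
  (1) -3(11) + 2(12) = -9 ✓
  (2) 11 < 12 ✓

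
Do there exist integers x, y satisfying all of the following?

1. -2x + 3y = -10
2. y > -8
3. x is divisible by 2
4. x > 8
Yes

Take x = 14, y = 6. Substituting into each constraint:
  (1) -2(14) + 3(6) = -10 ✓
  (2) 6 > -8 ✓
  (3) 14 = 2 × 7, remainder 0 ✓
  (4) 14 > 8 ✓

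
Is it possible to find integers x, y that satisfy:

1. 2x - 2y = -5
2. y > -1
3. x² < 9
No

Even the single constraint (2x - 2y = -5) is infeasible over the integers.

  - 2x - 2y = -5: every term on the left is divisible by 2, so the LHS ≡ 0 (mod 2), but the RHS -5 is not — no integer solution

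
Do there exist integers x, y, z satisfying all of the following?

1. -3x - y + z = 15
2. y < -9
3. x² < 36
Yes

Take x = 0, y = -10, z = 5. Substituting into each constraint:
  (1) -3(0) + 10 + 5 = 15 ✓
  (2) -10 < -9 ✓
  (3) x² = (0)² = 0, and 0 < 36 ✓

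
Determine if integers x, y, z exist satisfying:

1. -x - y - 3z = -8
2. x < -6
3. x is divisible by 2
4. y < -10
Yes

Take x = -8, y = -11, z = 9. Substituting into each constraint:
  (1) 8 + 11 - 3(9) = -8 ✓
  (2) -8 < -6 ✓
  (3) -8 = 2 × -4, remainder 0 ✓
  (4) -11 < -10 ✓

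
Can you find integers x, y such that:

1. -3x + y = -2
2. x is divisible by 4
Yes

Take x = 0, y = -2. Substituting into each constraint:
  (1) -3(0) + (-2) = -2 ✓
  (2) 0 = 4 × 0, remainder 0 ✓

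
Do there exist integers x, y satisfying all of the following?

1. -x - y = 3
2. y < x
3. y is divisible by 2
Yes

Take x = -1, y = -2. Substituting into each constraint:
  (1) 1 + 2 = 3 ✓
  (2) -2 < -1 ✓
  (3) -2 = 2 × -1, remainder 0 ✓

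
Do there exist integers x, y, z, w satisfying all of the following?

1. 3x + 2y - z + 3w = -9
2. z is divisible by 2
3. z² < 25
Yes

Take x = 0, y = 0, z = 0, w = -3. Substituting into each constraint:
  (1) 3(0) + 2(0) + 0 + 3(-3) = -9 ✓
  (2) 0 = 2 × 0, remainder 0 ✓
  (3) z² = (0)² = 0, and 0 < 25 ✓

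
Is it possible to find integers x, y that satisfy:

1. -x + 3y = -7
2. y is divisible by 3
Yes

Take x = 7, y = 0. Substituting into each constraint:
  (1) (-7) + 3(0) = -7 ✓
  (2) 0 = 3 × 0, remainder 0 ✓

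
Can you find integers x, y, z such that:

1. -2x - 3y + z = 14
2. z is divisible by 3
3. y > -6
Yes

Take x = -1, y = -4, z = 0. Substituting into each constraint:
  (1) -2(-1) - 3(-4) + 0 = 14 ✓
  (2) 0 = 3 × 0, remainder 0 ✓
  (3) -4 > -6 ✓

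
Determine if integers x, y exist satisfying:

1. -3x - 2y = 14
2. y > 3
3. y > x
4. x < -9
Yes

Take x = -10, y = 8. Substituting into each constraint:
  (1) -3(-10) - 2(8) = 14 ✓
  (2) 8 > 3 ✓
  (3) 8 > -10 ✓
  (4) -10 < -9 ✓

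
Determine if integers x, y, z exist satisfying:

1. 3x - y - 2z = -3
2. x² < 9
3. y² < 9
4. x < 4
Yes

Take x = -1, y = 0, z = 0. Substituting into each constraint:
  (1) 3(-1) + 0 - 2(0) = -3 ✓
  (2) x² = (-1)² = 1, and 1 < 9 ✓
  (3) y² = (0)² = 0, and 0 < 9 ✓
  (4) -1 < 4 ✓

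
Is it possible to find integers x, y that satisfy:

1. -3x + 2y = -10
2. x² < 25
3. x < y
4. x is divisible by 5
No

A contradictory subset is {-3x + 2y = -10, x² < 25, x < y}. No integer assignment can satisfy these jointly:

  - -3x + 2y = -10: is a linear equation tying the variables together
  - x² < 25: restricts x to |x| ≤ 4
  - x < y: bounds one variable relative to another variable

The bounds confine x to {-4, -3, -2, -1, 0, 1, 2, 3, 4}. For each value, substitute into the equation:
  • x = -4: the equation forces y = -11, but y > x fails since -11 ≤ -4.
  • x = -3: the equation gives 2y = -19, so y would not be an integer.
  • x = -2: the equation forces y = -8, but y > x fails since -8 ≤ -2.
  • x = -1: the equation gives 2y = -13, so y would not be an integer.
  • x = 0: the equation forces y = -5, but y > x fails since -5 ≤ 0.
  • x = 1: the equation gives 2y = -7, so y would not be an integer.
  • x = 2: the equation forces y = -2, but y > x fails since -2 ≤ 2.
  • x = 3: the equation gives 2y = -1, so y would not be an integer.
  • x = 4: the equation forces y = 1, but y > x fails since 1 ≤ 4.
Every case fails, so no integer solution exists.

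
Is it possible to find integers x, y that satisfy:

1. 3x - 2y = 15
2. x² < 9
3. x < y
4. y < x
No

A contradictory subset is {x < y, y < x}. No integer assignment can satisfy these jointly:

  - x < y: bounds one variable relative to another variable
  - y < x: bounds one variable relative to another variable

Direct contradiction: y > x and x > y cannot both hold.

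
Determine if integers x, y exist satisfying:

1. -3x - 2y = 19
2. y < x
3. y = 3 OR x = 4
No

The full constraint system is jointly infeasible over the integers. Each constraint and what it forces:

  - -3x - 2y = 19: is a linear equation tying the variables together
  - y < x: bounds one variable relative to another variable
  - y = 3 OR x = 4: forces a choice: either y = 3 or x = 4

Split on the disjunction (y = 3 OR x = 4):
  • If y = 3: with y = 3, every remaining term of the linear equation is divisible by 3, so the left side is ≡ 0 (mod 3); but the right side 25 ≡ 1 (mod 3). No integers can satisfy it.
  • If x = 4: with x = 4, every remaining term of the linear equation is divisible by 2, so the left side is ≡ 0 (mod 2); but the right side 31 ≡ 1 (mod 2). No integers can satisfy it.
Both branches are infeasible, so the system has no integer solution.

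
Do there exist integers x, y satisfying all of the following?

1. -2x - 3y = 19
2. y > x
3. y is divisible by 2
No

A contradictory subset is {-2x - 3y = 19, y is divisible by 2}. No integer assignment can satisfy these jointly:

  - -2x - 3y = 19: is a linear equation tying the variables together
  - y is divisible by 2: restricts y to multiples of 2

Modular obstruction: writing y = 2y', every remaining term of the linear equation is divisible by 2, so the left side is ≡ 0 (mod 2); but the right side 19 ≡ 1 (mod 2). No integers can satisfy it.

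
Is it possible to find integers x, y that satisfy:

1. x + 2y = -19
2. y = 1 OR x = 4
Yes

Take x = -21, y = 1. Substituting into each constraint:
  (1) (-21) + 2(1) = -19 ✓
  (2) y = 1, target 1 ✓ (first branch holds)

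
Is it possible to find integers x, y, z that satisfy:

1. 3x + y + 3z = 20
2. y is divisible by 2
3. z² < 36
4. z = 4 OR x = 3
Yes

Take x = 2, y = 2, z = 4. Substituting into each constraint:
  (1) 3(2) + 2 + 3(4) = 20 ✓
  (2) 2 = 2 × 1, remainder 0 ✓
  (3) z² = (4)² = 16, and 16 < 36 ✓
  (4) z = 4, target 4 ✓ (first branch holds)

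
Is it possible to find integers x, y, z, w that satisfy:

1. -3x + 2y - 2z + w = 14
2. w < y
Yes

Take x = -5, y = 0, z = 0, w = -1. Substituting into each constraint:
  (1) -3(-5) + 2(0) - 2(0) + (-1) = 14 ✓
  (2) -1 < 0 ✓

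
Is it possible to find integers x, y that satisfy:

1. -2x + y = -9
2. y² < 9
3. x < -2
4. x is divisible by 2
No

A contradictory subset is {-2x + y = -9, y² < 9, x < -2}. No integer assignment can satisfy these jointly:

  - -2x + y = -9: is a linear equation tying the variables together
  - y² < 9: restricts y to |y| ≤ 2
  - x < -2: bounds one variable relative to a constant

Range argument: with x ∈ [−∞, -3], y ∈ [-2, 2], the left side of the equation is at least 4, but the right side is -9 < 4. No integer solution exists.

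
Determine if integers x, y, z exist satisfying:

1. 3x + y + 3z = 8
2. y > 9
Yes

Take x = -1, y = 11, z = 0. Substituting into each constraint:
  (1) 3(-1) + 11 + 3(0) = 8 ✓
  (2) 11 > 9 ✓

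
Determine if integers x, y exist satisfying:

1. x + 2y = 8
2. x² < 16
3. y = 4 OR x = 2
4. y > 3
Yes

Take x = 0, y = 4. Substituting into each constraint:
  (1) 0 + 2(4) = 8 ✓
  (2) x² = (0)² = 0, and 0 < 16 ✓
  (3) y = 4, target 4 ✓ (first branch holds)
  (4) 4 > 3 ✓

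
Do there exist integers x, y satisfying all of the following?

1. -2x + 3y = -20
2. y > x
Yes

Take x = -23, y = -22. Substituting into each constraint:
  (1) -2(-23) + 3(-22) = -20 ✓
  (2) -22 > -23 ✓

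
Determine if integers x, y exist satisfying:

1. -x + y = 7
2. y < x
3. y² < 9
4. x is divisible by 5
No

A contradictory subset is {-x + y = 7, y < x}. No integer assignment can satisfy these jointly:

  - -x + y = 7: is a linear equation tying the variables together
  - y < x: bounds one variable relative to another variable

From the equation, x − y = -7, i.e. x − y = -7; but x > y requires x − y ≥ 1. Contradiction.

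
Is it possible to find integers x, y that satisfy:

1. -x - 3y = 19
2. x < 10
Yes

Take x = 2, y = -7. Substituting into each constraint:
  (1) (-2) - 3(-7) = 19 ✓
  (2) 2 < 10 ✓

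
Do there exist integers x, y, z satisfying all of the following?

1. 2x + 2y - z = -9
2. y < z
Yes

Take x = -4, y = 0, z = 1. Substituting into each constraint:
  (1) 2(-4) + 2(0) + (-1) = -9 ✓
  (2) 0 < 1 ✓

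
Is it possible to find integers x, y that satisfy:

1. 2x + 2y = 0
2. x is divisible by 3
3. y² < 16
Yes

Take x = 0, y = 0. Substituting into each constraint:
  (1) 2(0) + 2(0) = 0 ✓
  (2) 0 = 3 × 0, remainder 0 ✓
  (3) y² = (0)² = 0, and 0 < 16 ✓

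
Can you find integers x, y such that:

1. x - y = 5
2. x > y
Yes

Take x = 5, y = 0. Substituting into each constraint:
  (1) 5 + 0 = 5 ✓
  (2) 5 > 0 ✓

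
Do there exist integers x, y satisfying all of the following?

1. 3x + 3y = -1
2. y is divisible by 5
No

Even the single constraint (3x + 3y = -1) is infeasible over the integers.

  - 3x + 3y = -1: every term on the left is divisible by 3, so the LHS ≡ 0 (mod 3), but the RHS -1 is not — no integer solution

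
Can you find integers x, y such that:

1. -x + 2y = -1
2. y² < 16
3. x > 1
Yes

Take x = 3, y = 1. Substituting into each constraint:
  (1) (-3) + 2(1) = -1 ✓
  (2) y² = (1)² = 1, and 1 < 16 ✓
  (3) 3 > 1 ✓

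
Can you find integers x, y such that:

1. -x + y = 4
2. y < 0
Yes

Take x = -5, y = -1. Substituting into each constraint:
  (1) 5 + (-1) = 4 ✓
  (2) -1 < 0 ✓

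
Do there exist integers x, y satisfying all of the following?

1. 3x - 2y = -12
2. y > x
Yes

Take x = -4, y = 0. Substituting into each constraint:
  (1) 3(-4) - 2(0) = -12 ✓
  (2) 0 > -4 ✓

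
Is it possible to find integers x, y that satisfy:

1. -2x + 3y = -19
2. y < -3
Yes

Take x = 2, y = -5. Substituting into each constraint:
  (1) -2(2) + 3(-5) = -19 ✓
  (2) -5 < -3 ✓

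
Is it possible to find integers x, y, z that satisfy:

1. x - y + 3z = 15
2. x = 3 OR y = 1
Yes

Take x = 3, y = 0, z = 4. Substituting into each constraint:
  (1) 3 + 0 + 3(4) = 15 ✓
  (2) x = 3, target 3 ✓ (first branch holds)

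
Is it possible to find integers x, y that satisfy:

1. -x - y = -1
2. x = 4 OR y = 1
Yes

Take x = 0, y = 1. Substituting into each constraint:
  (1) 0 + (-1) = -1 ✓
  (2) y = 1, target 1 ✓ (second branch holds)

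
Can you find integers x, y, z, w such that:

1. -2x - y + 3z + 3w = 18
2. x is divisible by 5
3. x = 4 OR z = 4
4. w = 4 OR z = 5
Yes

Take x = 5, y = -4, z = 4, w = 4. Substituting into each constraint:
  (1) -2(5) + 4 + 3(4) + 3(4) = 18 ✓
  (2) 5 = 5 × 1, remainder 0 ✓
  (3) z = 4, target 4 ✓ (second branch holds)
  (4) w = 4, target 4 ✓ (first branch holds)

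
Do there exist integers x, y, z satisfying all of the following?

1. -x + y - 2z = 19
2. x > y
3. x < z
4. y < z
Yes

Take x = -11, y = -12, z = -10. Substituting into each constraint:
  (1) 11 + (-12) - 2(-10) = 19 ✓
  (2) -11 > -12 ✓
  (3) -11 < -10 ✓
  (4) -12 < -10 ✓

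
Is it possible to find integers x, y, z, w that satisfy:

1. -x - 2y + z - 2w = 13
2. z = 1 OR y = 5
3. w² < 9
Yes

Take x = 0, y = 5, z = 21, w = -1. Substituting into each constraint:
  (1) 0 - 2(5) + 21 - 2(-1) = 13 ✓
  (2) y = 5, target 5 ✓ (second branch holds)
  (3) w² = (-1)² = 1, and 1 < 9 ✓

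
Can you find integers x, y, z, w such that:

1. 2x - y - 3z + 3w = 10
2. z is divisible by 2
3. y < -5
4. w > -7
Yes

Take x = 2, y = -6, z = 0, w = 0. Substituting into each constraint:
  (1) 2(2) + 6 - 3(0) + 3(0) = 10 ✓
  (2) 0 = 2 × 0, remainder 0 ✓
  (3) -6 < -5 ✓
  (4) 0 > -7 ✓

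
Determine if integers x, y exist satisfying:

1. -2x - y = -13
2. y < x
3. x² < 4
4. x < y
No

A contradictory subset is {y < x, x < y}. No integer assignment can satisfy these jointly:

  - y < x: bounds one variable relative to another variable
  - x < y: bounds one variable relative to another variable

Direct contradiction: x > y and y > x cannot both hold.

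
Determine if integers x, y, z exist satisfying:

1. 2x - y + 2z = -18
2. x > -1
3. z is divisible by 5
Yes

Take x = 0, y = 18, z = 0. Substituting into each constraint:
  (1) 2(0) + (-18) + 2(0) = -18 ✓
  (2) 0 > -1 ✓
  (3) 0 = 5 × 0, remainder 0 ✓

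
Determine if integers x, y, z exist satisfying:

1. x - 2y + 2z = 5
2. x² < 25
Yes

Take x = 1, y = -2, z = 0. Substituting into each constraint:
  (1) 1 - 2(-2) + 2(0) = 5 ✓
  (2) x² = (1)² = 1, and 1 < 25 ✓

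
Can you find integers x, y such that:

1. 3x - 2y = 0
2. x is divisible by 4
Yes

Take x = 0, y = 0. Substituting into each constraint:
  (1) 3(0) - 2(0) = 0 ✓
  (2) 0 = 4 × 0, remainder 0 ✓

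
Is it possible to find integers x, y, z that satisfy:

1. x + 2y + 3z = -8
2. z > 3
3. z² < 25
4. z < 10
Yes

Take x = 0, y = -10, z = 4. Substituting into each constraint:
  (1) 0 + 2(-10) + 3(4) = -8 ✓
  (2) 4 > 3 ✓
  (3) z² = (4)² = 16, and 16 < 25 ✓
  (4) 4 < 10 ✓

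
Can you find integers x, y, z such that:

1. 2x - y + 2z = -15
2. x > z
Yes

Take x = 0, y = 13, z = -1. Substituting into each constraint:
  (1) 2(0) + (-13) + 2(-1) = -15 ✓
  (2) 0 > -1 ✓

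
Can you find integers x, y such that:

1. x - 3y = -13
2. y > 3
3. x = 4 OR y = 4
Yes

Take x = -1, y = 4. Substituting into each constraint:
  (1) (-1) - 3(4) = -13 ✓
  (2) 4 > 3 ✓
  (3) y = 4, target 4 ✓ (second branch holds)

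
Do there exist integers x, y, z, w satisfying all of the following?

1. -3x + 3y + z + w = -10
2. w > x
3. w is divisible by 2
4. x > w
No

A contradictory subset is {w > x, x > w}. No integer assignment can satisfy these jointly:

  - w > x: bounds one variable relative to another variable
  - x > w: bounds one variable relative to another variable

Direct contradiction: w > x and x > w cannot both hold.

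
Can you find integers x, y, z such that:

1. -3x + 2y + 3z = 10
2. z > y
Yes

Take x = 1, y = 2, z = 3. Substituting into each constraint:
  (1) -3(1) + 2(2) + 3(3) = 10 ✓
  (2) 3 > 2 ✓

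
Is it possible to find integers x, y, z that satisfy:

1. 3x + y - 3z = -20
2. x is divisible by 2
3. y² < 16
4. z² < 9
Yes

Take x = -8, y = 1, z = -1. Substituting into each constraint:
  (1) 3(-8) + 1 - 3(-1) = -20 ✓
  (2) -8 = 2 × -4, remainder 0 ✓
  (3) y² = (1)² = 1, and 1 < 16 ✓
  (4) z² = (-1)² = 1, and 1 < 9 ✓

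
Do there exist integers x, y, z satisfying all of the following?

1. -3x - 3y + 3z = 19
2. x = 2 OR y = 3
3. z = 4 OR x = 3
No

Even the single constraint (-3x - 3y + 3z = 19) is infeasible over the integers.

  - -3x - 3y + 3z = 19: every term on the left is divisible by 3, so the LHS ≡ 0 (mod 3), but the RHS 19 is not — no integer solution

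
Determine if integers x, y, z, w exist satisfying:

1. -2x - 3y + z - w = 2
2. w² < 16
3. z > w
Yes

Take x = 0, y = 0, z = 0, w = -2. Substituting into each constraint:
  (1) -2(0) - 3(0) + 0 + 2 = 2 ✓
  (2) w² = (-2)² = 4, and 4 < 16 ✓
  (3) 0 > -2 ✓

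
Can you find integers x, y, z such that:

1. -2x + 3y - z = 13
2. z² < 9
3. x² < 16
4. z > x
Yes

Take x = 0, y = 5, z = 2. Substituting into each constraint:
  (1) -2(0) + 3(5) + (-2) = 13 ✓
  (2) z² = (2)² = 4, and 4 < 9 ✓
  (3) x² = (0)² = 0, and 0 < 16 ✓
  (4) 2 > 0 ✓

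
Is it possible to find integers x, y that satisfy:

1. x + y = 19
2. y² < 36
Yes

Take x = 19, y = 0. Substituting into each constraint:
  (1) 19 + 0 = 19 ✓
  (2) y² = (0)² = 0, and 0 < 36 ✓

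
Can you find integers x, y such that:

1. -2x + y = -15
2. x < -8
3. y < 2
Yes

Take x = -9, y = -33. Substituting into each constraint:
  (1) -2(-9) + (-33) = -15 ✓
  (2) -9 < -8 ✓
  (3) -33 < 2 ✓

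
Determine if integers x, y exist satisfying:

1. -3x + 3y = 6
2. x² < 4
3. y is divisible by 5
No

The full constraint system is jointly infeasible over the integers. Each constraint and what it forces:

  - -3x + 3y = 6: is a linear equation tying the variables together
  - x² < 4: restricts x to |x| ≤ 1
  - y is divisible by 5: restricts y to multiples of 5

The bounds confine x to {-1, 0, 1}. For each value, substitute into the equation:
  • x = -1: the equation forces y = 1, but 5 does not divide 1.
  • x = 0: the equation forces y = 2, but 5 does not divide 2.
  • x = 1: the equation forces y = 3, but 5 does not divide 3.
Every case fails, so no integer solution exists.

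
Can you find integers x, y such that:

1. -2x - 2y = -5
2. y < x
No

Even the single constraint (-2x - 2y = -5) is infeasible over the integers.

  - -2x - 2y = -5: every term on the left is divisible by 2, so the LHS ≡ 0 (mod 2), but the RHS -5 is not — no integer solution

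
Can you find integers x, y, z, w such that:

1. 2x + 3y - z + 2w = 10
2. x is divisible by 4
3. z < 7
Yes

Take x = 0, y = 0, z = -10, w = 0. Substituting into each constraint:
  (1) 2(0) + 3(0) + 10 + 2(0) = 10 ✓
  (2) 0 = 4 × 0, remainder 0 ✓
  (3) -10 < 7 ✓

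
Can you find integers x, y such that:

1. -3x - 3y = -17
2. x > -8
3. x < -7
No

Even the single constraint (-3x - 3y = -17) is infeasible over the integers.

  - -3x - 3y = -17: every term on the left is divisible by 3, so the LHS ≡ 0 (mod 3), but the RHS -17 is not — no integer solution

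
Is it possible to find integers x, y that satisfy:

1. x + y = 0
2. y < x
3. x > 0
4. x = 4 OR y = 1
Yes

Take x = 4, y = -4. Substituting into each constraint:
  (1) 4 + (-4) = 0 ✓
  (2) -4 < 4 ✓
  (3) 4 > 0 ✓
  (4) x = 4, target 4 ✓ (first branch holds)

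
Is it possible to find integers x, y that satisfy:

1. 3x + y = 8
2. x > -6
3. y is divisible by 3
No

A contradictory subset is {3x + y = 8, y is divisible by 3}. No integer assignment can satisfy these jointly:

  - 3x + y = 8: is a linear equation tying the variables together
  - y is divisible by 3: restricts y to multiples of 3

Modular obstruction: writing y = 3y', every remaining term of the linear equation is divisible by 3, so the left side is ≡ 0 (mod 3); but the right side 8 ≡ 2 (mod 3). No integers can satisfy it.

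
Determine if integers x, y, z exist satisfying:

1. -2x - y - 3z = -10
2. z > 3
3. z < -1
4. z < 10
No

A contradictory subset is {z > 3, z < -1}. No integer assignment can satisfy these jointly:

  - z > 3: bounds one variable relative to a constant
  - z < -1: bounds one variable relative to a constant

Direct contradiction: the bounds on z require z ≥ 4 and z ≤ -2 simultaneously, which is empty.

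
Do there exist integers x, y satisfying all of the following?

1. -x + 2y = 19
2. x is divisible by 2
No

The full constraint system is jointly infeasible over the integers. Each constraint and what it forces:

  - -x + 2y = 19: is a linear equation tying the variables together
  - x is divisible by 2: restricts x to multiples of 2

Modular obstruction: writing x = 2x', every remaining term of the linear equation is divisible by 2, so the left side is ≡ 0 (mod 2); but the right side 19 ≡ 1 (mod 2). No integers can satisfy it.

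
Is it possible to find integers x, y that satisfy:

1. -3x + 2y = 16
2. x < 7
Yes

Take x = -4, y = 2. Substituting into each constraint:
  (1) -3(-4) + 2(2) = 16 ✓
  (2) -4 < 7 ✓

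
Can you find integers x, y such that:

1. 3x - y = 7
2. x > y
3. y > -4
Yes

Take x = 3, y = 2. Substituting into each constraint:
  (1) 3(3) + (-2) = 7 ✓
  (2) 3 > 2 ✓
  (3) 2 > -4 ✓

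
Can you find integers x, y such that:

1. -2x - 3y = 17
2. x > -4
Yes

Take x = -1, y = -5. Substituting into each constraint:
  (1) -2(-1) - 3(-5) = 17 ✓
  (2) -1 > -4 ✓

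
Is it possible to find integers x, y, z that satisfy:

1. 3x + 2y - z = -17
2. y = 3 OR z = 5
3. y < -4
Yes

Take x = 0, y = -6, z = 5. Substituting into each constraint:
  (1) 3(0) + 2(-6) + (-5) = -17 ✓
  (2) z = 5, target 5 ✓ (second branch holds)
  (3) -6 < -4 ✓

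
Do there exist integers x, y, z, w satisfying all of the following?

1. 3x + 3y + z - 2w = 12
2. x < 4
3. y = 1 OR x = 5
Yes

Take x = 3, y = 1, z = 0, w = 0. Substituting into each constraint:
  (1) 3(3) + 3(1) + 0 - 2(0) = 12 ✓
  (2) 3 < 4 ✓
  (3) y = 1, target 1 ✓ (first branch holds)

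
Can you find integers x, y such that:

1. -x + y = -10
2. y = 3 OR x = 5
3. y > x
No

A contradictory subset is {-x + y = -10, y > x}. No integer assignment can satisfy these jointly:

  - -x + y = -10: is a linear equation tying the variables together
  - y > x: bounds one variable relative to another variable

From the equation, x − y = 10, i.e. y − x = -10; but y > x requires y − x ≥ 1. Contradiction.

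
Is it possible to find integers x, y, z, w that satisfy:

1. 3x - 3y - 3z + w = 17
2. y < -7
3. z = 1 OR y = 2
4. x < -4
Yes

Take x = -5, y = -8, z = 1, w = 11. Substituting into each constraint:
  (1) 3(-5) - 3(-8) - 3(1) + 11 = 17 ✓
  (2) -8 < -7 ✓
  (3) z = 1, target 1 ✓ (first branch holds)
  (4) -5 < -4 ✓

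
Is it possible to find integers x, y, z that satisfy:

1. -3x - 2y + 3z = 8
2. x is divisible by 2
Yes

Take x = 0, y = -4, z = 0. Substituting into each constraint:
  (1) -3(0) - 2(-4) + 3(0) = 8 ✓
  (2) 0 = 2 × 0, remainder 0 ✓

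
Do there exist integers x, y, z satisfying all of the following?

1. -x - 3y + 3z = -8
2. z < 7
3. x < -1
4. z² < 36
Yes

Take x = -4, y = 4, z = 0. Substituting into each constraint:
  (1) 4 - 3(4) + 3(0) = -8 ✓
  (2) 0 < 7 ✓
  (3) -4 < -1 ✓
  (4) z² = (0)² = 0, and 0 < 36 ✓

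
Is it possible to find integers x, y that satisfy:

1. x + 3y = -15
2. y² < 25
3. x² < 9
No

The full constraint system is jointly infeasible over the integers. Each constraint and what it forces:

  - x + 3y = -15: is a linear equation tying the variables together
  - y² < 25: restricts y to |y| ≤ 4
  - x² < 9: restricts x to |x| ≤ 2

Range argument: with x ∈ [-2, 2], y ∈ [-4, 4], the left side of the equation is at least -14, but the right side is -15 < -14. No integer solution exists.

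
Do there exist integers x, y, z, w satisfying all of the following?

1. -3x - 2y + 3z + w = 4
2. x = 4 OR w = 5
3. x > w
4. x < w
No

A contradictory subset is {x > w, x < w}. No integer assignment can satisfy these jointly:

  - x > w: bounds one variable relative to another variable
  - x < w: bounds one variable relative to another variable

Direct contradiction: x > w and w > x cannot both hold.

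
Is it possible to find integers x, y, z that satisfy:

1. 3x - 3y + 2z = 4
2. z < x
Yes

Take x = 0, y = -2, z = -1. Substituting into each constraint:
  (1) 3(0) - 3(-2) + 2(-1) = 4 ✓
  (2) -1 < 0 ✓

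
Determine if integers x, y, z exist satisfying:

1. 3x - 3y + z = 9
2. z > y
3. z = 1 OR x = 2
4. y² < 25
Yes

Take x = 2, y = 0, z = 3. Substituting into each constraint:
  (1) 3(2) - 3(0) + 3 = 9 ✓
  (2) 3 > 0 ✓
  (3) x = 2, target 2 ✓ (second branch holds)
  (4) y² = (0)² = 0, and 0 < 25 ✓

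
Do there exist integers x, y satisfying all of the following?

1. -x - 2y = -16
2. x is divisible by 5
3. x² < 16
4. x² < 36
Yes

Take x = 0, y = 8. Substituting into each constraint:
  (1) 0 - 2(8) = -16 ✓
  (2) 0 = 5 × 0, remainder 0 ✓
  (3) x² = (0)² = 0, and 0 < 16 ✓
  (4) x² = (0)² = 0, and 0 < 36 ✓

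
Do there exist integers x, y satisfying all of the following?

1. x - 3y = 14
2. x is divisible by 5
Yes

Take x = 20, y = 2. Substituting into each constraint:
  (1) 20 - 3(2) = 14 ✓
  (2) 20 = 5 × 4, remainder 0 ✓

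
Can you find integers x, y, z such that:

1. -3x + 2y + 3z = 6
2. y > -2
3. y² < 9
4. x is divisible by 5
Yes

Take x = 0, y = 0, z = 2. Substituting into each constraint:
  (1) -3(0) + 2(0) + 3(2) = 6 ✓
  (2) 0 > -2 ✓
  (3) y² = (0)² = 0, and 0 < 9 ✓
  (4) 0 = 5 × 0, remainder 0 ✓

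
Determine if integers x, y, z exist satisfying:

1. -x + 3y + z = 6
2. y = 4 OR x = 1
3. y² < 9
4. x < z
Yes

Take x = 1, y = 1, z = 4. Substituting into each constraint:
  (1) (-1) + 3(1) + 4 = 6 ✓
  (2) x = 1, target 1 ✓ (second branch holds)
  (3) y² = (1)² = 1, and 1 < 9 ✓
  (4) 1 < 4 ✓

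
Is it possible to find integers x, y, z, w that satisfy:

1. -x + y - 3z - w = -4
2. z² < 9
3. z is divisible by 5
Yes

Take x = 0, y = -4, z = 0, w = 0. Substituting into each constraint:
  (1) 0 + (-4) - 3(0) + 0 = -4 ✓
  (2) z² = (0)² = 0, and 0 < 9 ✓
  (3) 0 = 5 × 0, remainder 0 ✓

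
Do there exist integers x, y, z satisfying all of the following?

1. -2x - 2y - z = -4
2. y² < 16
Yes

Take x = 0, y = 2, z = 0. Substituting into each constraint:
  (1) -2(0) - 2(2) + 0 = -4 ✓
  (2) y² = (2)² = 4, and 4 < 16 ✓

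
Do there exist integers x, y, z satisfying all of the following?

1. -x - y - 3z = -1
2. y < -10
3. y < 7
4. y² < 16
No

A contradictory subset is {y < -10, y² < 16}. No integer assignment can satisfy these jointly:

  - y < -10: bounds one variable relative to a constant
  - y² < 16: restricts y to |y| ≤ 3

Direct contradiction: the bounds on y require y ≥ -3 and y ≤ -11 simultaneously, which is empty.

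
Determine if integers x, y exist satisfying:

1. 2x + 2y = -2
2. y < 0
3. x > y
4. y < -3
Yes

Take x = 3, y = -4. Substituting into each constraint:
  (1) 2(3) + 2(-4) = -2 ✓
  (2) -4 < 0 ✓
  (3) 3 > -4 ✓
  (4) -4 < -3 ✓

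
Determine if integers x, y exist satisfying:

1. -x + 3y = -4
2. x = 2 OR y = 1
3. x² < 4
No

The full constraint system is jointly infeasible over the integers. Each constraint and what it forces:

  - -x + 3y = -4: is a linear equation tying the variables together
  - x = 2 OR y = 1: forces a choice: either x = 2 or y = 1
  - x² < 4: restricts x to |x| ≤ 1

Split on the disjunction (x = 2 OR y = 1):
  • If x = 2: this contradicts x² < 4, which requires |x| ≤ 1.
  • If y = 1: the equation forces x = 7, but x² < 4 requires |x| ≤ 1.
Both branches are infeasible, so the system has no integer solution.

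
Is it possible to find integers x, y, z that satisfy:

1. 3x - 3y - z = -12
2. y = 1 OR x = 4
Yes

Take x = -3, y = 1, z = 0. Substituting into each constraint:
  (1) 3(-3) - 3(1) + 0 = -12 ✓
  (2) y = 1, target 1 ✓ (first branch holds)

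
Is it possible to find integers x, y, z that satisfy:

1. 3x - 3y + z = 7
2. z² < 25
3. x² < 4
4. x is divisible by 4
Yes

Take x = 0, y = -2, z = 1. Substituting into each constraint:
  (1) 3(0) - 3(-2) + 1 = 7 ✓
  (2) z² = (1)² = 1, and 1 < 25 ✓
  (3) x² = (0)² = 0, and 0 < 4 ✓
  (4) 0 = 4 × 0, remainder 0 ✓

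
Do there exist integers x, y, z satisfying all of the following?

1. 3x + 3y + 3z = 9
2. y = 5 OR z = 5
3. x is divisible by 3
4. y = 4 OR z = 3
Yes

Take x = -6, y = 4, z = 5. Substituting into each constraint:
  (1) 3(-6) + 3(4) + 3(5) = 9 ✓
  (2) z = 5, target 5 ✓ (second branch holds)
  (3) -6 = 3 × -2, remainder 0 ✓
  (4) y = 4, target 4 ✓ (first branch holds)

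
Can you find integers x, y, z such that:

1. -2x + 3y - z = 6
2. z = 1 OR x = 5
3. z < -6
Yes

Take x = 5, y = 3, z = -7. Substituting into each constraint:
  (1) -2(5) + 3(3) + 7 = 6 ✓
  (2) x = 5, target 5 ✓ (second branch holds)
  (3) -7 < -6 ✓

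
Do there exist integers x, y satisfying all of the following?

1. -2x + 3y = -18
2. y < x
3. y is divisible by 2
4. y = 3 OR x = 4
No

A contradictory subset is {-2x + 3y = -18, y is divisible by 2, y = 3 OR x = 4}. No integer assignment can satisfy these jointly:

  - -2x + 3y = -18: is a linear equation tying the variables together
  - y is divisible by 2: restricts y to multiples of 2
  - y = 3 OR x = 4: forces a choice: either y = 3 or x = 4

Split on the disjunction (y = 3 OR x = 4):
  • If y = 3: this contradicts the divisibility constraint — 3 is not a multiple of 2.
  • If x = 4: with x = 4, writing y = 2y', every remaining term of the linear equation is divisible by 6, so the left side is ≡ 0 (mod 6); but the right side -10 ≡ 2 (mod 6). No integers can satisfy it.
Both branches are infeasible, so the system has no integer solution.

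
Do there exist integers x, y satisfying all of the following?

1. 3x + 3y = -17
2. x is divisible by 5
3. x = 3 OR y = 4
No

Even the single constraint (3x + 3y = -17) is infeasible over the integers.

  - 3x + 3y = -17: every term on the left is divisible by 3, so the LHS ≡ 0 (mod 3), but the RHS -17 is not — no integer solution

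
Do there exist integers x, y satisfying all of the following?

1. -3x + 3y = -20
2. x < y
No

Even the single constraint (-3x + 3y = -20) is infeasible over the integers.

  - -3x + 3y = -20: every term on the left is divisible by 3, so the LHS ≡ 0 (mod 3), but the RHS -20 is not — no integer solution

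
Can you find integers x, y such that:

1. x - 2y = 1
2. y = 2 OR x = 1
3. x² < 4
Yes

Take x = 1, y = 0. Substituting into each constraint:
  (1) 1 - 2(0) = 1 ✓
  (2) x = 1, target 1 ✓ (second branch holds)
  (3) x² = (1)² = 1, and 1 < 4 ✓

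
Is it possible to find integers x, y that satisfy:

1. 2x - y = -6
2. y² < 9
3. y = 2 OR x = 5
Yes

Take x = -2, y = 2. Substituting into each constraint:
  (1) 2(-2) + (-2) = -6 ✓
  (2) y² = (2)² = 4, and 4 < 9 ✓
  (3) y = 2, target 2 ✓ (first branch holds)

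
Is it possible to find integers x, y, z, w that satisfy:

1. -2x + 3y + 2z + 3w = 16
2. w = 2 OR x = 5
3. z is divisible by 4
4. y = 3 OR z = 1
Yes

Take x = 5, y = 3, z = -8, w = 11. Substituting into each constraint:
  (1) -2(5) + 3(3) + 2(-8) + 3(11) = 16 ✓
  (2) x = 5, target 5 ✓ (second branch holds)
  (3) -8 = 4 × -2, remainder 0 ✓
  (4) y = 3, target 3 ✓ (first branch holds)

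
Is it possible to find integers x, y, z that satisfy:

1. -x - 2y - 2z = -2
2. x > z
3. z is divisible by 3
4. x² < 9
Yes

Take x = 2, y = 0, z = 0. Substituting into each constraint:
  (1) (-2) - 2(0) - 2(0) = -2 ✓
  (2) 2 > 0 ✓
  (3) 0 = 3 × 0, remainder 0 ✓
  (4) x² = (2)² = 4, and 4 < 9 ✓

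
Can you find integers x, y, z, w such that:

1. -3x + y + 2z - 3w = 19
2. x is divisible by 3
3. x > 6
Yes

Take x = 9, y = 0, z = 23, w = 0. Substituting into each constraint:
  (1) -3(9) + 0 + 2(23) - 3(0) = 19 ✓
  (2) 9 = 3 × 3, remainder 0 ✓
  (3) 9 > 6 ✓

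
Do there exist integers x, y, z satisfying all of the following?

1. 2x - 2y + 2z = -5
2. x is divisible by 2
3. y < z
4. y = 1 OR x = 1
No

Even the single constraint (2x - 2y + 2z = -5) is infeasible over the integers.

  - 2x - 2y + 2z = -5: every term on the left is divisible by 2, so the LHS ≡ 0 (mod 2), but the RHS -5 is not — no integer solution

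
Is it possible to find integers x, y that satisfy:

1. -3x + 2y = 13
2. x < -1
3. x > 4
No

A contradictory subset is {x < -1, x > 4}. No integer assignment can satisfy these jointly:

  - x < -1: bounds one variable relative to a constant
  - x > 4: bounds one variable relative to a constant

Direct contradiction: the bounds on x require x ≥ 5 and x ≤ -2 simultaneously, which is empty.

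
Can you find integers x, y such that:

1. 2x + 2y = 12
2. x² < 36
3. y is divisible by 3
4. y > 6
Yes

Take x = -3, y = 9. Substituting into each constraint:
  (1) 2(-3) + 2(9) = 12 ✓
  (2) x² = (-3)² = 9, and 9 < 36 ✓
  (3) 9 = 3 × 3, remainder 0 ✓
  (4) 9 > 6 ✓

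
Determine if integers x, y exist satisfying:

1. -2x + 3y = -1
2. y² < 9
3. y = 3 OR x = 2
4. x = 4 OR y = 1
Yes

Take x = 2, y = 1. Substituting into each constraint:
  (1) -2(2) + 3(1) = -1 ✓
  (2) y² = (1)² = 1, and 1 < 9 ✓
  (3) x = 2, target 2 ✓ (second branch holds)
  (4) y = 1, target 1 ✓ (second branch holds)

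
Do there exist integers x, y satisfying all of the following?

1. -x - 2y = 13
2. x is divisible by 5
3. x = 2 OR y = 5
No

The full constraint system is jointly infeasible over the integers. Each constraint and what it forces:

  - -x - 2y = 13: is a linear equation tying the variables together
  - x is divisible by 5: restricts x to multiples of 5
  - x = 2 OR y = 5: forces a choice: either x = 2 or y = 5

Split on the disjunction (x = 2 OR y = 5):
  • If x = 2: this contradicts the divisibility constraint — 2 is not a multiple of 5.
  • If y = 5: with y = 5, writing x = 5x', every remaining term of the linear equation is divisible by 5, so the left side is ≡ 0 (mod 5); but the right side 23 ≡ 3 (mod 5). No integers can satisfy it.
Both branches are infeasible, so the system has no integer solution.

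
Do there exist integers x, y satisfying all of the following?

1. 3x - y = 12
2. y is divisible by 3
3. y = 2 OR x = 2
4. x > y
Yes

Take x = 2, y = -6. Substituting into each constraint:
  (1) 3(2) + 6 = 12 ✓
  (2) -6 = 3 × -2, remainder 0 ✓
  (3) x = 2, target 2 ✓ (second branch holds)
  (4) 2 > -6 ✓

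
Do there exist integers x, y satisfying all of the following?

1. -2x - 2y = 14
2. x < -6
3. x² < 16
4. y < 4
No

A contradictory subset is {x < -6, x² < 16}. No integer assignment can satisfy these jointly:

  - x < -6: bounds one variable relative to a constant
  - x² < 16: restricts x to |x| ≤ 3

Direct contradiction: the bounds on x require x ≥ -3 and x ≤ -7 simultaneously, which is empty.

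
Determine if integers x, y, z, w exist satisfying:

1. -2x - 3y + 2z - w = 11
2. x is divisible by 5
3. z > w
Yes

Take x = 0, y = -3, z = 1, w = 0. Substituting into each constraint:
  (1) -2(0) - 3(-3) + 2(1) + 0 = 11 ✓
  (2) 0 = 5 × 0, remainder 0 ✓
  (3) 1 > 0 ✓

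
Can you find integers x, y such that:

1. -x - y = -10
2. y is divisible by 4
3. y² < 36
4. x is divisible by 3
Yes

Take x = 6, y = 4. Substituting into each constraint:
  (1) (-6) + (-4) = -10 ✓
  (2) 4 = 4 × 1, remainder 0 ✓
  (3) y² = (4)² = 16, and 16 < 36 ✓
  (4) 6 = 3 × 2, remainder 0 ✓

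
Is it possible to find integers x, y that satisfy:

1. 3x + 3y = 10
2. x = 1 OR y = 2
No

Even the single constraint (3x + 3y = 10) is infeasible over the integers.

  - 3x + 3y = 10: every term on the left is divisible by 3, so the LHS ≡ 0 (mod 3), but the RHS 10 is not — no integer solution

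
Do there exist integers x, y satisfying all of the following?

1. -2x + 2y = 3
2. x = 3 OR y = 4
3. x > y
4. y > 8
No

Even the single constraint (-2x + 2y = 3) is infeasible over the integers.

  - -2x + 2y = 3: every term on the left is divisible by 2, so the LHS ≡ 0 (mod 2), but the RHS 3 is not — no integer solution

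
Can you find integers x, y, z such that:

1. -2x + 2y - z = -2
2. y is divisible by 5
Yes

Take x = 0, y = 0, z = 2. Substituting into each constraint:
  (1) -2(0) + 2(0) + (-2) = -2 ✓
  (2) 0 = 5 × 0, remainder 0 ✓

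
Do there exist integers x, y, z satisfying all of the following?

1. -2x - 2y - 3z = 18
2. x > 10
Yes

Take x = 12, y = 0, z = -14. Substituting into each constraint:
  (1) -2(12) - 2(0) - 3(-14) = 18 ✓
  (2) 12 > 10 ✓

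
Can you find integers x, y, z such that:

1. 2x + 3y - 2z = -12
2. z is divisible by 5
Yes

Take x = -6, y = 0, z = 0. Substituting into each constraint:
  (1) 2(-6) + 3(0) - 2(0) = -12 ✓
  (2) 0 = 5 × 0, remainder 0 ✓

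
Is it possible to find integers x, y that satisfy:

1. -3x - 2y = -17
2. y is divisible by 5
Yes

Take x = 9, y = -5. Substituting into each constraint:
  (1) -3(9) - 2(-5) = -17 ✓
  (2) -5 = 5 × -1, remainder 0 ✓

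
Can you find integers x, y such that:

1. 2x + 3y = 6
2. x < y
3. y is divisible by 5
Yes

Take x = -12, y = 10. Substituting into each constraint:
  (1) 2(-12) + 3(10) = 6 ✓
  (2) -12 < 10 ✓
  (3) 10 = 5 × 2, remainder 0 ✓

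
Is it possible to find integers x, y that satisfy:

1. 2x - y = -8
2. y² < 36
Yes

Take x = -4, y = 0. Substituting into each constraint:
  (1) 2(-4) + 0 = -8 ✓
  (2) y² = (0)² = 0, and 0 < 36 ✓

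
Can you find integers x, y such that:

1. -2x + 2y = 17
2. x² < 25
No

Even the single constraint (-2x + 2y = 17) is infeasible over the integers.

  - -2x + 2y = 17: every term on the left is divisible by 2, so the LHS ≡ 0 (mod 2), but the RHS 17 is not — no integer solution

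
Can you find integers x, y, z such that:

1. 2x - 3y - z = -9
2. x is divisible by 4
Yes

Take x = 0, y = 3, z = 0. Substituting into each constraint:
  (1) 2(0) - 3(3) + 0 = -9 ✓
  (2) 0 = 4 × 0, remainder 0 ✓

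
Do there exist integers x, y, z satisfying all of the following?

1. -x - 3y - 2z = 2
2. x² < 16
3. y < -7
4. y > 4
No

A contradictory subset is {y < -7, y > 4}. No integer assignment can satisfy these jointly:

  - y < -7: bounds one variable relative to a constant
  - y > 4: bounds one variable relative to a constant

Direct contradiction: the bounds on y require y ≥ 5 and y ≤ -8 simultaneously, which is empty.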